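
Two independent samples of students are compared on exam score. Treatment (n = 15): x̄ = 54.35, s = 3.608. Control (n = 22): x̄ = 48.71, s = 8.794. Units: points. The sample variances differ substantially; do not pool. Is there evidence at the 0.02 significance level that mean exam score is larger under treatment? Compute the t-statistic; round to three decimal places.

2.694

Let group 1 = treatment, group 2 = control. H0: μ_1 = μ_2; H1: μ_1 > μ_2 (Welch's two-sample t-test, right-tailed).
t = (x̄_1 − x̄_2)/√(s_1²/n_1 + s_2²/n_2) = (54.35 − 48.71)/√(3.608²/15 + 8.794²/22) = 2.694
Welch–Satterthwaite df ≈ 29.91
p-value = P(T ≥ 2.694) ≈ 0.0057
Since p ≈ 0.0057 < α = 0.02, reject H0; the data support H1.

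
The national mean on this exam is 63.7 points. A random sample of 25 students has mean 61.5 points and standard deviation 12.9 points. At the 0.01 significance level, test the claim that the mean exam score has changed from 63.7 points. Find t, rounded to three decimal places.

-0.853

H0: μ = 63.7; H1: μ ≠ 63.7 (one-sample t-test, two-sided).
t = (x̄ − μ₀)/(s/√n) = (61.5 − 63.7)/(12.9/√25) = -0.853
df = n − 1 = 24
Two-sided p-value ≈ 0.402
Since p ≈ 0.402 > α = 0.01, fail to reject H0; the data do not provide sufficient evidence against H0.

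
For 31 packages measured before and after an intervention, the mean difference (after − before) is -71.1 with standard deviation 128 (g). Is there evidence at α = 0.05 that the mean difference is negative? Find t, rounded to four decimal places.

-3.0927

H0: μ_d = 0; H1: μ_d < 0 (paired t-test on the differences, left-tailed).
t = d̄/(s_d/√n) = -71.1/(128/√31) = -3.0927
df = n − 1 = 30
p-value = P(T ≤ -3.0927) ≈ 0.0021
Since p ≈ 0.0021 < α = 0.05, reject H0; the data support H1.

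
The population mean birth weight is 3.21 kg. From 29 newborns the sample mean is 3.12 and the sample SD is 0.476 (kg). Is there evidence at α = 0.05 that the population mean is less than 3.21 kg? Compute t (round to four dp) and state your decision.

H0: μ = 3.21; H1: μ < 3.21 (one-sample t-test, left-tailed).
t = (x̄ − μ₀)/(s/√n) = (3.12 − 3.21)/(0.476/√29) = -1.0182
df = n − 1 = 28
p-value = P(T ≤ -1.0182) ≈ 0.1586
Since p ≈ 0.1586 > α = 0.05, fail to reject H0; the evidence is not statistically significant.

t = -1.0182; fail to reject H0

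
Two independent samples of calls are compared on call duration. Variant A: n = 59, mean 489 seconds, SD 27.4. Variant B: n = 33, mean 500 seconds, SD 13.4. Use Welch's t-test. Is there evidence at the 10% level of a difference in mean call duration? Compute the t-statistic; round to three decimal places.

-2.581

Let group 1 = variant A, group 2 = variant B. H0: μ_1 = μ_2; H1: μ_1 ≠ μ_2 (Welch's two-sample t-test, two-sided).
t = (x̄_1 − x̄_2)/√(s_1²/n_1 + s_2²/n_2) = (489 − 500)/√(27.4²/59 + 13.4²/33) = -2.581
Welch–Satterthwaite df ≈ 88.78
Two-sided p-value ≈ 0.011
Since p ≈ 0.011 < α = 0.1, reject H0; the data support H1.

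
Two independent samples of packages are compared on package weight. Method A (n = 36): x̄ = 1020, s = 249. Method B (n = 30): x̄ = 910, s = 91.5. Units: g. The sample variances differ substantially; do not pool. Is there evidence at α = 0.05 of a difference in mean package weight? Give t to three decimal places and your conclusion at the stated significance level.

t = 2.459; reject H0

Let group 1 = method A, group 2 = method B. H0: μ_1 = μ_2; H1: μ_1 ≠ μ_2 (Welch's two-sample t-test, two-sided).
t = (x̄_1 − x̄_2)/√(s_1²/n_1 + s_2²/n_2) = (1020 − 910)/√(249²/36 + 91.5²/30) = 2.459
Welch–Satterthwaite df ≈ 45.81
Two-sided p-value ≈ 0.018
Since p ≈ 0.018 < α = 0.05, reject H0; the evidence is statistically significant.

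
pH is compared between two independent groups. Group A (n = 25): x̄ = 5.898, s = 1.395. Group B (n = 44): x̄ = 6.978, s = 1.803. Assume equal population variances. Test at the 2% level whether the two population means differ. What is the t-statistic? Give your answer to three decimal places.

-2.585

Let group 1 = group A, group 2 = group B. H0: μ_1 = μ_2; H1: μ_1 ≠ μ_2 (two-sample pooled-variance t-test, two-sided).
s_p² = [(25−1)·1.395² + (44−1)·1.803²]/(25+44−2) = 2.78342
t = (5.898 − 6.978)/√[2.78342·(1/25 + 1/44)] = -2.585
df = n₁ + n₂ − 2 = 67
Two-sided p-value ≈ 0.012
Since p ≈ 0.012 < α = 0.02, reject H0; the evidence is statistically significant.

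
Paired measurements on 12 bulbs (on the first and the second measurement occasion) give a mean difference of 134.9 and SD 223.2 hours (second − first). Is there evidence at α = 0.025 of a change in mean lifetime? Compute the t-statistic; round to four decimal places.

2.0937

H0: μ_d = 0; H1: μ_d ≠ 0 (paired t-test on the differences, two-sided).
t = d̄/(s_d/√n) = 134.9/(223.2/√12) = 2.0937
df = n − 1 = 11
Two-sided p-value ≈ 0.060
Since p ≈ 0.060 > α = 0.025, fail to reject H0; the evidence is not statistically significant.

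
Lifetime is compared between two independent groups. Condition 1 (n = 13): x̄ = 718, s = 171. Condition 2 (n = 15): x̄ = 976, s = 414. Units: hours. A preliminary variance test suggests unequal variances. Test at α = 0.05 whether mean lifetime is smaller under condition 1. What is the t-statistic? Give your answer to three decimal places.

-2.206

Let group 1 = condition 1, group 2 = condition 2. H0: μ_1 = μ_2; H1: μ_1 < μ_2 (Welch's two-sample t-test, left-tailed).
t = (x̄_1 − x̄_2)/√(s_1²/n_1 + s_2²/n_2) = (718 − 976)/√(171²/13 + 414²/15) = -2.206
Welch–Satterthwaite df ≈ 19.19
p-value = P(T ≤ -2.206) ≈ 0.0199
Since p ≈ 0.0199 < α = 0.05, reject H0; the data support H1.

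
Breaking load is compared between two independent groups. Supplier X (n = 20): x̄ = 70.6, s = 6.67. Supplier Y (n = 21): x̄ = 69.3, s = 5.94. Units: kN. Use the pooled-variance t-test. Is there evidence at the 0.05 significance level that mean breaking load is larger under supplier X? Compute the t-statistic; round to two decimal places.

0.66

Let group 1 = supplier X, group 2 = supplier Y. H0: μ_1 = μ_2; H1: μ_1 > μ_2 (two-sample pooled-variance t-test, right-tailed).
s_p² = [(20−1)·6.67² + (21−1)·5.94²]/(20+21−2) = 39.7682
t = (70.6 − 69.3)/√[39.7682·(1/20 + 1/21)] = 0.66
df = n₁ + n₂ − 2 = 39
p-value = P(T ≥ 0.66) ≈ 0.2566
Since p ≈ 0.2566 > α = 0.05, fail to reject H0; the evidence is not statistically significant.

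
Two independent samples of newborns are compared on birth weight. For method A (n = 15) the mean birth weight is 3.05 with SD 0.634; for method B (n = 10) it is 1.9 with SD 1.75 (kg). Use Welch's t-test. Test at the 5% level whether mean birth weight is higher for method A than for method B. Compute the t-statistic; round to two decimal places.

Let group 1 = method A, group 2 = method B. H0: μ_1 = μ_2; H1: μ_1 > μ_2 (Welch's two-sample t-test, right-tailed).
t = (x̄_1 − x̄_2)/√(s_1²/n_1 + s_2²/n_2) = (3.05 − 1.9)/√(0.634²/15 + 1.75²/10) = 1.99
Welch–Satterthwaite df ≈ 10.59
p-value = P(T ≥ 1.99) ≈ 0.036
Since p ≈ 0.036 < α = 0.05, reject H0; the evidence is statistically significant.

1.99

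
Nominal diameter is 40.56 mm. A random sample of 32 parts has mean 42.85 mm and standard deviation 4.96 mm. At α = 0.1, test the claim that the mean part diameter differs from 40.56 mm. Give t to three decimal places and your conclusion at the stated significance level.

H0: μ = 40.56; H1: μ ≠ 40.56 (one-sample t-test, two-sided).
t = (x̄ − μ₀)/(s/√n) = (42.85 − 40.56)/(4.96/√32) = 2.612
df = n − 1 = 31
Two-sided p-value ≈ 0.0138
Since p ≈ 0.0138 < α = 0.1, reject H0; the data support H1.

t = 2.612; reject H0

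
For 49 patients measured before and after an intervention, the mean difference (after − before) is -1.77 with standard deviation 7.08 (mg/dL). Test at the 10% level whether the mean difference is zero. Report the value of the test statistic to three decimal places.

H0: μ_d = 0; H1: μ_d ≠ 0 (paired t-test on the differences, two-sided).
t = d̄/(s_d/√n) = -1.77/(7.08/√49) = -1.750
df = n − 1 = 48
Two-sided p-value ≈ 0.087
Since p ≈ 0.087 < α = 0.1, reject H0; the evidence is statistically significant.

-1.750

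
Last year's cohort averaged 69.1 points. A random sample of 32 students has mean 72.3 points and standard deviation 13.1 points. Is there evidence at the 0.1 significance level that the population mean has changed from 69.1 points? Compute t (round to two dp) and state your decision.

t = 1.38; fail to reject H0

H0: μ = 69.1; H1: μ ≠ 69.1 (one-sample t-test, two-sided).
t = (x̄ − μ₀)/(s/√n) = (72.3 − 69.1)/(13.1/√32) = 1.38
df = n − 1 = 31
Two-sided p-value ≈ 0.177
Since p ≈ 0.177 > α = 0.1, fail to reject H0; the data do not provide sufficient evidence against H0.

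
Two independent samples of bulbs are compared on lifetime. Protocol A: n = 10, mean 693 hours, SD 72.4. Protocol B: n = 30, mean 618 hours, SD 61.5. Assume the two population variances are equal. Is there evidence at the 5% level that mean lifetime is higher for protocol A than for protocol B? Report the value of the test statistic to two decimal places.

3.20

Let group 1 = protocol A, group 2 = protocol B. H0: μ_1 = μ_2; H1: μ_1 > μ_2 (two-sample pooled-variance t-test, right-tailed).
s_p² = [(10−1)·72.4² + (30−1)·61.5²]/(10+30−2) = 4127.92
t = (693 − 618)/√[4127.92·(1/10 + 1/30)] = 3.20
df = n₁ + n₂ − 2 = 38
p-value = P(T ≥ 3.20) ≈ 0.001
Since p ≈ 0.001 < α = 0.05, reject H0; the data support H1.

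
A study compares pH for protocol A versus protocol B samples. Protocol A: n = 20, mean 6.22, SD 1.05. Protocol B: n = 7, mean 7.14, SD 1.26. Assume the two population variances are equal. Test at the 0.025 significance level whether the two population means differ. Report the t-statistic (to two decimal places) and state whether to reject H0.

t = -1.90; fail to reject H0

Let group 1 = protocol A, group 2 = protocol B. H0: μ_1 = μ_2; H1: μ_1 ≠ μ_2 (two-sample pooled-variance t-test, two-sided).
s_p² = [(20−1)·1.05² + (7−1)·1.26²]/(20+7−2) = 1.21892
t = (6.22 − 7.14)/√[1.21892·(1/20 + 1/7)] = -1.90
df = n₁ + n₂ − 2 = 25
Two-sided p-value ≈ 0.069
Since p ≈ 0.069 > α = 0.025, fail to reject H0; the data do not provide sufficient evidence against H0.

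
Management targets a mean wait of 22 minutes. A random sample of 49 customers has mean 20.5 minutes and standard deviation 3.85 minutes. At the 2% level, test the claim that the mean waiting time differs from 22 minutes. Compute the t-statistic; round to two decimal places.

-2.73

H0: μ = 22; H1: μ ≠ 22 (one-sample t-test, two-sided).
t = (x̄ − μ₀)/(s/√n) = (20.5 − 22)/(3.85/√49) = -2.73
df = n − 1 = 48
Two-sided p-value ≈ 0.0089
Since p ≈ 0.0089 < α = 0.02, reject H0; the data support H1.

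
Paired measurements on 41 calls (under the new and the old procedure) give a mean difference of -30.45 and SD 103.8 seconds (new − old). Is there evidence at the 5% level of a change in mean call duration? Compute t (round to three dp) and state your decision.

H0: μ_d = 0; H1: μ_d ≠ 0 (paired t-test on the differences, two-sided).
t = d̄/(s_d/√n) = -30.45/(103.8/√41) = -1.878
df = n − 1 = 40
Two-sided p-value ≈ 0.068
Since p ≈ 0.068 > α = 0.05, fail to reject H0; the data do not provide sufficient evidence against H0.

t = -1.878; fail to reject H0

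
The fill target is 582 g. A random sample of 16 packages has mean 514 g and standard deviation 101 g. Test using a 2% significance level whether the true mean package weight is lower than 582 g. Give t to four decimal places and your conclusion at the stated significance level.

t = -2.6931; reject H0

H0: μ = 582; H1: μ < 582 (one-sample t-test, left-tailed).
t = (x̄ − μ₀)/(s/√n) = (514 − 582)/(101/√16) = -2.6931
df = n − 1 = 15
p-value = P(T ≤ -2.6931) ≈ 0.0083
Since p ≈ 0.0083 < α = 0.02, reject H0; the evidence is statistically significant.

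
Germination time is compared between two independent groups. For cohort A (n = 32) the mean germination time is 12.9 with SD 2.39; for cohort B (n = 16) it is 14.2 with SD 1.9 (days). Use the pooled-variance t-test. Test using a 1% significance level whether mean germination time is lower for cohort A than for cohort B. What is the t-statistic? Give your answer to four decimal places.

Let group 1 = cohort A, group 2 = cohort B. H0: μ_1 = μ_2; H1: μ_1 < μ_2 (two-sample pooled-variance t-test, left-tailed).
s_p² = [(32−1)·2.39² + (16−1)·1.9²]/(32+16−2) = 5.02663
t = (12.9 − 14.2)/√[5.02663·(1/32 + 1/16)] = -1.8937
df = n₁ + n₂ − 2 = 46
p-value = P(T ≤ -1.8937) ≈ 0.0323
Since p ≈ 0.0323 > α = 0.01, fail to reject H0; the data do not provide sufficient evidence against H0.

-1.8937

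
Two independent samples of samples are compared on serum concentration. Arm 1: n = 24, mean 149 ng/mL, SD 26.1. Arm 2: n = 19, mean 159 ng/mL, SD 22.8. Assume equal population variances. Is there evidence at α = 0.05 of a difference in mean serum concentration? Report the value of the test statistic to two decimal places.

Let group 1 = arm 1, group 2 = arm 2. H0: μ_1 = μ_2; H1: μ_1 ≠ μ_2 (two-sample pooled-variance t-test, two-sided).
s_p² = [(24−1)·26.1² + (19−1)·22.8²]/(24+19−2) = 610.365
t = (149 − 159)/√[610.365·(1/24 + 1/19)] = -1.32
df = n₁ + n₂ − 2 = 41
Two-sided p-value ≈ 0.1948
Since p ≈ 0.1948 > α = 0.05, fail to reject H0; the evidence is not statistically significant.

-1.32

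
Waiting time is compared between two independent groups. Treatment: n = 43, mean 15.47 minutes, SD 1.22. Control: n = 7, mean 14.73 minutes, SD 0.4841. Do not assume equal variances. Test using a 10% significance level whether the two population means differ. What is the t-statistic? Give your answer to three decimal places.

Let group 1 = treatment, group 2 = control. H0: μ_1 = μ_2; H1: μ_1 ≠ μ_2 (Welch's two-sample t-test, two-sided).
t = (x̄_1 − x̄_2)/√(s_1²/n_1 + s_2²/n_2) = (15.47 − 14.73)/√(1.22²/43 + 0.4841²/7) = 2.836
Welch–Satterthwaite df ≈ 21.53
Two-sided p-value ≈ 0.0097
Since p ≈ 0.0097 < α = 0.1, reject H0; the data support H1.

2.836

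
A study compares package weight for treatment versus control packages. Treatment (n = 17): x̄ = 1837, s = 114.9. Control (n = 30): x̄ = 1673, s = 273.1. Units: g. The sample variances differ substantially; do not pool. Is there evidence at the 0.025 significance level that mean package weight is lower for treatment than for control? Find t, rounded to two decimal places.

Let group 1 = treatment, group 2 = control. H0: μ_1 = μ_2; H1: μ_1 < μ_2 (Welch's two-sample t-test, left-tailed).
t = (x̄_1 − x̄_2)/√(s_1²/n_1 + s_2²/n_2) = (1837 − 1673)/√(114.9²/17 + 273.1²/30) = 2.87
Welch–Satterthwaite df ≈ 42.44
p-value = P(T ≤ 2.87) ≈ 0.9968
Since p ≈ 0.9968 > α = 0.025, fail to reject H0; the evidence is not statistically significant.

2.87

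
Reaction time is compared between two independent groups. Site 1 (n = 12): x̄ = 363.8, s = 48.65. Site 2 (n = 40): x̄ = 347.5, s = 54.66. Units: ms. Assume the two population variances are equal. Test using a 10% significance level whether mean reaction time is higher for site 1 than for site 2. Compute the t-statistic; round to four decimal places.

0.9275

Let group 1 = site 1, group 2 = site 2. H0: μ_1 = μ_2; H1: μ_1 > μ_2 (two-sample pooled-variance t-test, right-tailed).
s_p² = [(12−1)·48.65² + (40−1)·54.66²]/(12+40−2) = 2851.12
t = (363.8 − 347.5)/√[2851.12·(1/12 + 1/40)] = 0.9275
df = n₁ + n₂ − 2 = 50
p-value = P(T ≥ 0.9275) ≈ 0.1791
Since p ≈ 0.1791 > α = 0.1, fail to reject H0; the data do not provide sufficient evidence against H0.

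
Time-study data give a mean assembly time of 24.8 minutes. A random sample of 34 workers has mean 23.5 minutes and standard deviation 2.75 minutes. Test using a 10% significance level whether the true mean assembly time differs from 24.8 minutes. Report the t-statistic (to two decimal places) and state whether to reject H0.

t = -2.76; reject H0

H0: μ = 24.8; H1: μ ≠ 24.8 (one-sample t-test, two-sided).
t = (x̄ − μ₀)/(s/√n) = (23.5 − 24.8)/(2.75/√34) = -2.76
df = n − 1 = 33
Two-sided p-value ≈ 0.009
Since p ≈ 0.009 < α = 0.1, reject H0; the evidence is statistically significant.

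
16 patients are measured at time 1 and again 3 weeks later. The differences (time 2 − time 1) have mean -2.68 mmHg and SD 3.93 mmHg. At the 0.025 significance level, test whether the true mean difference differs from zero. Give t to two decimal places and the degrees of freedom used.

t = -2.73, df = 15

H0: μ_d = 0; H1: μ_d ≠ 0 (paired t-test on the differences, two-sided).
t = d̄/(s_d/√n) = -2.68/(3.93/√16) = -2.73
df = n − 1 = 15
Two-sided p-value ≈ 0.0156
Since p ≈ 0.0156 < α = 0.025, reject H0; the evidence is statistically significant.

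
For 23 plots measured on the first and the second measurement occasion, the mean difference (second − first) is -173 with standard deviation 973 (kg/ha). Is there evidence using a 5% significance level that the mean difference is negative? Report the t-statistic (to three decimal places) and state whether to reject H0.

t = -0.853; fail to reject H0

H0: μ_d = 0; H1: μ_d < 0 (paired t-test on the differences, left-tailed).
t = d̄/(s_d/√n) = -173/(973/√23) = -0.853
df = n − 1 = 22
p-value = P(T ≤ -0.853) ≈ 0.202
Since p ≈ 0.202 > α = 0.05, fail to reject H0; the evidence is not statistically significant.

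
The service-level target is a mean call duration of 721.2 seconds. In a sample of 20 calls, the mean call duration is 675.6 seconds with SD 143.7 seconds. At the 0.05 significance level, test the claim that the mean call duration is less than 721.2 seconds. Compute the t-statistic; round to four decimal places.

H0: μ = 721.2; H1: μ < 721.2 (one-sample t-test, left-tailed).
t = (x̄ − μ₀)/(s/√n) = (675.6 − 721.2)/(143.7/√20) = -1.4191
df = n − 1 = 19
p-value = P(T ≤ -1.4191) ≈ 0.086
Since p ≈ 0.086 > α = 0.05, fail to reject H0; the evidence is not statistically significant.

-1.4191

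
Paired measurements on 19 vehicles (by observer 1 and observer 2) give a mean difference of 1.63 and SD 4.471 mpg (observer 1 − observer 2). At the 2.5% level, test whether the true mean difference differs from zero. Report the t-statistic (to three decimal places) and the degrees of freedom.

t = 1.589, df = 18

H0: μ_d = 0; H1: μ_d ≠ 0 (paired t-test on the differences, two-sided).
t = d̄/(s_d/√n) = 1.63/(4.471/√19) = 1.589
df = n − 1 = 18
Two-sided p-value ≈ 0.1294
Since p ≈ 0.1294 > α = 0.025, fail to reject H0; the evidence is not statistically significant.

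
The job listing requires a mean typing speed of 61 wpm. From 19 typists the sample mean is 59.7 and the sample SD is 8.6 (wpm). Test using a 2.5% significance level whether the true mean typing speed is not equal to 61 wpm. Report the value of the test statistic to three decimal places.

H0: μ = 61; H1: μ ≠ 61 (one-sample t-test, two-sided).
t = (x̄ − μ₀)/(s/√n) = (59.7 − 61)/(8.6/√19) = -0.659
df = n − 1 = 18
Two-sided p-value ≈ 0.518
Since p ≈ 0.518 > α = 0.025, fail to reject H0; the data do not provide sufficient evidence against H0.

-0.659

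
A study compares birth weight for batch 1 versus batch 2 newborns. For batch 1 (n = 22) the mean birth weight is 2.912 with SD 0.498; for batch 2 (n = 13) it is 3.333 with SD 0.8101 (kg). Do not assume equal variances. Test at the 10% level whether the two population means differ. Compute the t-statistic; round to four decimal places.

-1.6941

Let group 1 = batch 1, group 2 = batch 2. H0: μ_1 = μ_2; H1: μ_1 ≠ μ_2 (Welch's two-sample t-test, two-sided).
t = (x̄_1 − x̄_2)/√(s_1²/n_1 + s_2²/n_2) = (2.912 − 3.333)/√(0.498²/22 + 0.8101²/13) = -1.6941
Welch–Satterthwaite df ≈ 17.46
Two-sided p-value ≈ 0.108
Since p ≈ 0.108 > α = 0.1, fail to reject H0; the evidence is not statistically significant.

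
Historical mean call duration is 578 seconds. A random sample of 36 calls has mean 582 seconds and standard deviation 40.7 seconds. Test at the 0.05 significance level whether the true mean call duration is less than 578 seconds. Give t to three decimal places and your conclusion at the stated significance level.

H0: μ = 578; H1: μ < 578 (one-sample t-test, left-tailed).
t = (x̄ − μ₀)/(s/√n) = (582 − 578)/(40.7/√36) = 0.590
df = n − 1 = 35
p-value = P(T ≤ 0.590) ≈ 0.7204
Since p ≈ 0.7204 > α = 0.05, fail to reject H0; the evidence is not statistically significant.

t = 0.590; fail to reject H0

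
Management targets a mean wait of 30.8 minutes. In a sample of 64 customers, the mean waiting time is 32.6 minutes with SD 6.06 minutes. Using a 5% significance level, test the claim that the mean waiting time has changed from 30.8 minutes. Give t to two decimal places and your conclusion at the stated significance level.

H0: μ = 30.8; H1: μ ≠ 30.8 (one-sample t-test, two-sided).
t = (x̄ − μ₀)/(s/√n) = (32.6 − 30.8)/(6.06/√64) = 2.38
df = n − 1 = 63
Two-sided p-value ≈ 0.0205
Since p ≈ 0.0205 < α = 0.05, reject H0; the evidence is statistically significant.

t = 2.38; reject H0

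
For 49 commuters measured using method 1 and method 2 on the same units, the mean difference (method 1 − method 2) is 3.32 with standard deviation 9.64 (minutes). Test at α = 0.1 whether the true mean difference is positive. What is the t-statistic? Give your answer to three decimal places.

H0: μ_d = 0; H1: μ_d > 0 (paired t-test on the differences, right-tailed).
t = d̄/(s_d/√n) = 3.32/(9.64/√49) = 2.411
df = n − 1 = 48
p-value = P(T ≥ 2.411) ≈ 0.0099
Since p ≈ 0.0099 < α = 0.1, reject H0; the evidence is statistically significant.

2.411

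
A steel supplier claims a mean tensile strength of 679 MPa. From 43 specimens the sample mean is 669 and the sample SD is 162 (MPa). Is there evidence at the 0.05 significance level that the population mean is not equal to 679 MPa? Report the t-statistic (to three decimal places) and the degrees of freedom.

H0: μ = 679; H1: μ ≠ 679 (one-sample t-test, two-sided).
t = (x̄ − μ₀)/(s/√n) = (669 − 679)/(162/√43) = -0.405
df = n − 1 = 42
Two-sided p-value ≈ 0.688
Since p ≈ 0.688 > α = 0.05, fail to reject H0; the evidence is not statistically significant.

t = -0.405, df = 42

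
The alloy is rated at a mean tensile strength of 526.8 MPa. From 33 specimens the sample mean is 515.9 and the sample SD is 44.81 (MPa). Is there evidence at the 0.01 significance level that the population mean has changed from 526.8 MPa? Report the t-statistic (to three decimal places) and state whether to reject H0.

t = -1.397; fail to reject H0

H0: μ = 526.8; H1: μ ≠ 526.8 (one-sample t-test, two-sided).
t = (x̄ − μ₀)/(s/√n) = (515.9 − 526.8)/(44.81/√33) = -1.397
df = n − 1 = 32
Two-sided p-value ≈ 0.172
Since p ≈ 0.172 > α = 0.01, fail to reject H0; the data do not provide sufficient evidence against H0.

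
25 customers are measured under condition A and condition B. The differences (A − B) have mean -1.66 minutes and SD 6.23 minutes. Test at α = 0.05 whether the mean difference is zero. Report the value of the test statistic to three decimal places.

H0: μ_d = 0; H1: μ_d ≠ 0 (paired t-test on the differences, two-sided).
t = d̄/(s_d/√n) = -1.66/(6.23/√25) = -1.332
df = n − 1 = 24
Two-sided p-value ≈ 0.195
Since p ≈ 0.195 > α = 0.05, fail to reject H0; the data do not provide sufficient evidence against H0.

-1.332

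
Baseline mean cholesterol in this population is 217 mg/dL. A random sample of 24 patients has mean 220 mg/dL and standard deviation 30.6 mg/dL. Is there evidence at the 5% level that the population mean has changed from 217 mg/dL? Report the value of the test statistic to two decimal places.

0.48

H0: μ = 217; H1: μ ≠ 217 (one-sample t-test, two-sided).
t = (x̄ − μ₀)/(s/√n) = (220 − 217)/(30.6/√24) = 0.48
df = n − 1 = 23
Two-sided p-value ≈ 0.636
Since p ≈ 0.636 > α = 0.05, fail to reject H0; the data do not provide sufficient evidence against H0.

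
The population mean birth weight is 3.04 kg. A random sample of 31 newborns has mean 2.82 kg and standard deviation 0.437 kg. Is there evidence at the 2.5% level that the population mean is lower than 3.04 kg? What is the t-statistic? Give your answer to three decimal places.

H0: μ = 3.04; H1: μ < 3.04 (one-sample t-test, left-tailed).
t = (x̄ − μ₀)/(s/√n) = (2.82 − 3.04)/(0.437/√31) = -2.803
df = n − 1 = 30
p-value = P(T ≤ -2.803) ≈ 0.0044
Since p ≈ 0.0044 < α = 0.025, reject H0; the data support H1.

-2.803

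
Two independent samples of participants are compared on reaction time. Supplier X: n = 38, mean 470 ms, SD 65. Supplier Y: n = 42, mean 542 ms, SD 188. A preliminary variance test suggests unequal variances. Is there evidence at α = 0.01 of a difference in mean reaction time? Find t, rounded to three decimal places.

-2.333

Let group 1 = supplier X, group 2 = supplier Y. H0: μ_1 = μ_2; H1: μ_1 ≠ μ_2 (Welch's two-sample t-test, two-sided).
t = (x̄_1 − x̄_2)/√(s_1²/n_1 + s_2²/n_2) = (470 − 542)/√(65²/38 + 188²/42) = -2.333
Welch–Satterthwaite df ≈ 51.55
Two-sided p-value ≈ 0.0236
Since p ≈ 0.0236 > α = 0.01, fail to reject H0; the data do not provide sufficient evidence against H0.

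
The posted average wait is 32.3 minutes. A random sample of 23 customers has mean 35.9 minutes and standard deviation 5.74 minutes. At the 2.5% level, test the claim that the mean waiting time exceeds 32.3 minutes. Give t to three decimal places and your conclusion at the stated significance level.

t = 3.008; reject H0

H0: μ = 32.3; H1: μ > 32.3 (one-sample t-test, right-tailed).
t = (x̄ − μ₀)/(s/√n) = (35.9 − 32.3)/(5.74/√23) = 3.008
df = n − 1 = 22
p-value = P(T ≥ 3.008) ≈ 0.0032
Since p ≈ 0.0032 < α = 0.025, reject H0; the evidence is statistically significant.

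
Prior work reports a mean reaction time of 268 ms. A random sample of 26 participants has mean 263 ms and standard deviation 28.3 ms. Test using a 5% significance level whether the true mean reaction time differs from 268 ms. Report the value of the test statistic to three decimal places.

H0: μ = 268; H1: μ ≠ 268 (one-sample t-test, two-sided).
t = (x̄ − μ₀)/(s/√n) = (263 − 268)/(28.3/√26) = -0.901
df = n − 1 = 25
Two-sided p-value ≈ 0.3762
Since p ≈ 0.3762 > α = 0.05, fail to reject H0; the evidence is not statistically significant.

-0.901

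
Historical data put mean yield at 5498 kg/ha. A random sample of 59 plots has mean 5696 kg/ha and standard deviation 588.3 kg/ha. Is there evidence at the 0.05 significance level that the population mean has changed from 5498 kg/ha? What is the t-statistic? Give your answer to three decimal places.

H0: μ = 5498; H1: μ ≠ 5498 (one-sample t-test, two-sided).
t = (x̄ − μ₀)/(s/√n) = (5696 − 5498)/(588.3/√59) = 2.585
df = n − 1 = 58
Two-sided p-value ≈ 0.012
Since p ≈ 0.012 < α = 0.05, reject H0; the evidence is statistically significant.

2.585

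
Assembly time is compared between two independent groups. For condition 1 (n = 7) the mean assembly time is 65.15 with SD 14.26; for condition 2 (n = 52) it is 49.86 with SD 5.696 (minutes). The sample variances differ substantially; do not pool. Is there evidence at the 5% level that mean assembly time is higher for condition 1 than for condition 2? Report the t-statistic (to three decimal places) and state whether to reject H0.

Let group 1 = condition 1, group 2 = condition 2. H0: μ_1 = μ_2; H1: μ_1 > μ_2 (Welch's two-sample t-test, right-tailed).
t = (x̄_1 − x̄_2)/√(s_1²/n_1 + s_2²/n_2) = (65.15 − 49.86)/√(14.26²/7 + 5.696²/52) = 2.807
Welch–Satterthwaite df ≈ 6.26
p-value = P(T ≥ 2.807) ≈ 0.0148
Since p ≈ 0.0148 < α = 0.05, reject H0; the data support H1.

t = 2.807; reject H0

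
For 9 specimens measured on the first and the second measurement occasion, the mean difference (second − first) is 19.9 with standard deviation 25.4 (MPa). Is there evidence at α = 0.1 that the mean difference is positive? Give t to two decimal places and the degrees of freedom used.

t = 2.35, df = 8

H0: μ_d = 0; H1: μ_d > 0 (paired t-test on the differences, right-tailed).
t = d̄/(s_d/√n) = 19.9/(25.4/√9) = 2.35
df = n − 1 = 8
p-value = P(T ≥ 2.35) ≈ 0.023
Since p ≈ 0.023 < α = 0.1, reject H0; the evidence is statistically significant.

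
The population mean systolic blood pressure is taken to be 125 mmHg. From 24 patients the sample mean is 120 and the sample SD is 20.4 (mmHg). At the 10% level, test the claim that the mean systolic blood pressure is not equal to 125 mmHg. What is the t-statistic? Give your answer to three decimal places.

H0: μ = 125; H1: μ ≠ 125 (one-sample t-test, two-sided).
t = (x̄ − μ₀)/(s/√n) = (120 − 125)/(20.4/√24) = -1.201
df = n − 1 = 23
Two-sided p-value ≈ 0.2421
Since p ≈ 0.2421 > α = 0.1, fail to reject H0; the data do not provide sufficient evidence against H0.

-1.201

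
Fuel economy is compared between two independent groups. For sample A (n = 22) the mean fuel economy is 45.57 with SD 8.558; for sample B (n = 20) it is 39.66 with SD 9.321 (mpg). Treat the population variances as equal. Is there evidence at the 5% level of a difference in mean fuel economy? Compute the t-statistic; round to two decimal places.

2.14

Let group 1 = sample A, group 2 = sample B. H0: μ_1 = μ_2; H1: μ_1 ≠ μ_2 (two-sample pooled-variance t-test, two-sided).
s_p² = [(22−1)·8.558² + (20−1)·9.321²]/(22+20−2) = 79.7192
t = (45.57 − 39.66)/√[79.7192·(1/22 + 1/20)] = 2.14
df = n₁ + n₂ − 2 = 40
Two-sided p-value ≈ 0.0383
Since p ≈ 0.0383 < α = 0.05, reject H0; the evidence is statistically significant.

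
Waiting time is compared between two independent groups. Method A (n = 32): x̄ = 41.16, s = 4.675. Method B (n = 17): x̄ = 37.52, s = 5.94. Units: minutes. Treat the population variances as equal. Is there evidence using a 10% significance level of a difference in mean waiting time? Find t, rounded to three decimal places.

Let group 1 = method A, group 2 = method B. H0: μ_1 = μ_2; H1: μ_1 ≠ μ_2 (two-sample pooled-variance t-test, two-sided).
s_p² = [(32−1)·4.675² + (17−1)·5.94²]/(32+17−2) = 26.4269
t = (41.16 − 37.52)/√[26.4269·(1/32 + 1/17)] = 2.359
df = n₁ + n₂ − 2 = 47
Two-sided p-value ≈ 0.0225
Since p ≈ 0.0225 < α = 0.1, reject H0; the data support H1.

2.359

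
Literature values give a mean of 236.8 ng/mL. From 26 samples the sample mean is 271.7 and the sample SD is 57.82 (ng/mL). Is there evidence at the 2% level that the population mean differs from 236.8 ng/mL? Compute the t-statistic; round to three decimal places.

3.078

H0: μ = 236.8; H1: μ ≠ 236.8 (one-sample t-test, two-sided).
t = (x̄ − μ₀)/(s/√n) = (271.7 − 236.8)/(57.82/√26) = 3.078
df = n − 1 = 25
Two-sided p-value ≈ 0.0050
Since p ≈ 0.0050 < α = 0.02, reject H0; the evidence is statistically significant.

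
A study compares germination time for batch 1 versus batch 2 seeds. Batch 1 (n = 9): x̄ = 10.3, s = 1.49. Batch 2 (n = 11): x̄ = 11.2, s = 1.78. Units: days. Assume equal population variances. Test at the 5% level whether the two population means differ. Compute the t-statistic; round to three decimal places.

Let group 1 = batch 1, group 2 = batch 2. H0: μ_1 = μ_2; H1: μ_1 ≠ μ_2 (two-sample pooled-variance t-test, two-sided).
s_p² = [(9−1)·1.49² + (11−1)·1.78²]/(9+11−2) = 2.74693
t = (10.3 − 11.2)/√[2.74693·(1/9 + 1/11)] = -1.208
df = n₁ + n₂ − 2 = 18
Two-sided p-value ≈ 0.2426
Since p ≈ 0.2426 > α = 0.05, fail to reject H0; the data do not provide sufficient evidence against H0.

-1.208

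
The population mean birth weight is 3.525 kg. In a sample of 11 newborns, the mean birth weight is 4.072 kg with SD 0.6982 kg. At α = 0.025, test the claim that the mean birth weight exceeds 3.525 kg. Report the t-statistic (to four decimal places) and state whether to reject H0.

H0: μ = 3.525; H1: μ > 3.525 (one-sample t-test, right-tailed).
t = (x̄ − μ₀)/(s/√n) = (4.072 − 3.525)/(0.6982/√11) = 2.5984
df = n − 1 = 10
p-value = P(T ≥ 2.5984) ≈ 0.013
Since p ≈ 0.013 < α = 0.025, reject H0; the evidence is statistically significant.

t = 2.5984; reject H0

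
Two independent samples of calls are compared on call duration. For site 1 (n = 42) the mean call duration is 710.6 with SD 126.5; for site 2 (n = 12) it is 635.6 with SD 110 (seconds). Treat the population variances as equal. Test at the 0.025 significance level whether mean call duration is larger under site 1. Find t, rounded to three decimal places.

1.860

Let group 1 = site 1, group 2 = site 2. H0: μ_1 = μ_2; H1: μ_1 > μ_2 (two-sample pooled-variance t-test, right-tailed).
s_p² = [(42−1)·126.5² + (12−1)·110²]/(42+12−2) = 15176.8
t = (710.6 − 635.6)/√[15176.8·(1/42 + 1/12)] = 1.860
df = n₁ + n₂ − 2 = 52
p-value = P(T ≥ 1.860) ≈ 0.0343
Since p ≈ 0.0343 > α = 0.025, fail to reject H0; the data do not provide sufficient evidence against H0.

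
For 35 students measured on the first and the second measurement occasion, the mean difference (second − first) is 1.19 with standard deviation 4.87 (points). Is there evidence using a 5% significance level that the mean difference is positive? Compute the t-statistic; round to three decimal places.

H0: μ_d = 0; H1: μ_d > 0 (paired t-test on the differences, right-tailed).
t = d̄/(s_d/√n) = 1.19/(4.87/√35) = 1.446
df = n − 1 = 34
p-value = P(T ≥ 1.446) ≈ 0.0787
Since p ≈ 0.0787 > α = 0.05, fail to reject H0; the data do not provide sufficient evidence against H0.

1.446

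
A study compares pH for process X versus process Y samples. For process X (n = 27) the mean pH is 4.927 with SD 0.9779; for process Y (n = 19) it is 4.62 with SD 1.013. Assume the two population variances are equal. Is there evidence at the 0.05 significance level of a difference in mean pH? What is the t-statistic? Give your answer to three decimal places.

1.033

Let group 1 = process X, group 2 = process Y. H0: μ_1 = μ_2; H1: μ_1 ≠ μ_2 (two-sample pooled-variance t-test, two-sided).
s_p² = [(27−1)·0.9779² + (19−1)·1.013²]/(27+19−2) = 0.984876
t = (4.927 − 4.62)/√[0.984876·(1/27 + 1/19)] = 1.033
df = n₁ + n₂ − 2 = 44
Two-sided p-value ≈ 0.3072
Since p ≈ 0.3072 > α = 0.05, fail to reject H0; the evidence is not statistically significant.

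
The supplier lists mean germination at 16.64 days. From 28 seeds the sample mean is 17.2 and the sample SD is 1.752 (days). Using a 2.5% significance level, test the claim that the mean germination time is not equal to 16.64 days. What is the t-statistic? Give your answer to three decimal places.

H0: μ = 16.64; H1: μ ≠ 16.64 (one-sample t-test, two-sided).
t = (x̄ − μ₀)/(s/√n) = (17.2 − 16.64)/(1.752/√28) = 1.691
df = n − 1 = 27
Two-sided p-value ≈ 0.1023
Since p ≈ 0.1023 > α = 0.025, fail to reject H0; the evidence is not statistically significant.

1.691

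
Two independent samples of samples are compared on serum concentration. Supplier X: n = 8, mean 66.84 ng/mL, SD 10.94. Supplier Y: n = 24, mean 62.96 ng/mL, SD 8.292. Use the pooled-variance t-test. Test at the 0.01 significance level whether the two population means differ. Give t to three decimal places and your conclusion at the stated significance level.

t = 1.058; fail to reject H0

Let group 1 = supplier X, group 2 = supplier Y. H0: μ_1 = μ_2; H1: μ_1 ≠ μ_2 (two-sample pooled-variance t-test, two-sided).
s_p² = [(8−1)·10.94² + (24−1)·8.292²]/(8+24−2) = 80.6401
t = (66.84 − 62.96)/√[80.6401·(1/8 + 1/24)] = 1.058
df = n₁ + n₂ − 2 = 30
Two-sided p-value ≈ 0.298
Since p ≈ 0.298 > α = 0.01, fail to reject H0; the data do not provide sufficient evidence against H0.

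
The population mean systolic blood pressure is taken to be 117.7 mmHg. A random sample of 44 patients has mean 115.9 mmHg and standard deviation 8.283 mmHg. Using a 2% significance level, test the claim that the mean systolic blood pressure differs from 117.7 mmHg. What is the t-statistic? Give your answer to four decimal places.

-1.4415

H0: μ = 117.7; H1: μ ≠ 117.7 (one-sample t-test, two-sided).
t = (x̄ − μ₀)/(s/√n) = (115.9 − 117.7)/(8.283/√44) = -1.4415
df = n − 1 = 43
Two-sided p-value ≈ 0.1567
Since p ≈ 0.1567 > α = 0.02, fail to reject H0; the evidence is not statistically significant.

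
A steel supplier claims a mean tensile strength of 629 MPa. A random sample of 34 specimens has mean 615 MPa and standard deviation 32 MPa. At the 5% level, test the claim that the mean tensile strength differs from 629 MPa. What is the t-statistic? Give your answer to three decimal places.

-2.551

H0: μ = 629; H1: μ ≠ 629 (one-sample t-test, two-sided).
t = (x̄ − μ₀)/(s/√n) = (615 − 629)/(32/√34) = -2.551
df = n − 1 = 33
Two-sided p-value ≈ 0.0156
Since p ≈ 0.0156 < α = 0.05, reject H0; the evidence is statistically significant.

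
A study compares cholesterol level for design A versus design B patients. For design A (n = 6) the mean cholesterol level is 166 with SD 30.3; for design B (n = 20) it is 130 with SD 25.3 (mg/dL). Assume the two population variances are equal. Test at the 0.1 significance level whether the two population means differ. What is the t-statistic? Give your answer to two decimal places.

2.93

Let group 1 = design A, group 2 = design B. H0: μ_1 = μ_2; H1: μ_1 ≠ μ_2 (two-sample pooled-variance t-test, two-sided).
s_p² = [(6−1)·30.3² + (20−1)·25.3²]/(6+20−2) = 698.007
t = (166 − 130)/√[698.007·(1/6 + 1/20)] = 2.93
df = n₁ + n₂ − 2 = 24
Two-sided p-value ≈ 0.007
Since p ≈ 0.007 < α = 0.1, reject H0; the evidence is statistically significant.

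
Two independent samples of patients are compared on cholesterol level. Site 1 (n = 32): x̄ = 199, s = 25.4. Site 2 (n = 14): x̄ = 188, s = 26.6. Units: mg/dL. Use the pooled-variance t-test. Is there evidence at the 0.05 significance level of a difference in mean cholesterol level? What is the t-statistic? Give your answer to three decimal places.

Let group 1 = site 1, group 2 = site 2. H0: μ_1 = μ_2; H1: μ_1 ≠ μ_2 (two-sample pooled-variance t-test, two-sided).
s_p² = [(32−1)·25.4² + (14−1)·26.6²]/(32+14−2) = 663.596
t = (199 − 188)/√[663.596·(1/32 + 1/14)] = 1.333
df = n₁ + n₂ − 2 = 44
Two-sided p-value ≈ 0.190
Since p ≈ 0.190 > α = 0.05, fail to reject H0; the evidence is not statistically significant.

1.333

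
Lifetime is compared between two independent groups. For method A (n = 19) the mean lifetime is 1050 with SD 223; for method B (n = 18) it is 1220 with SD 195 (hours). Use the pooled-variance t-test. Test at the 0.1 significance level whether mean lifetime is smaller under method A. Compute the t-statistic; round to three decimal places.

Let group 1 = method A, group 2 = method B. H0: μ_1 = μ_2; H1: μ_1 < μ_2 (two-sample pooled-variance t-test, left-tailed).
s_p² = [(19−1)·223² + (18−1)·195²]/(19+18−2) = 44044.2
t = (1050 − 1220)/√[44044.2·(1/19 + 1/18)] = -2.463
df = n₁ + n₂ − 2 = 35
p-value = P(T ≤ -2.463) ≈ 0.0094
Since p ≈ 0.0094 < α = 0.1, reject H0; the evidence is statistically significant.

-2.463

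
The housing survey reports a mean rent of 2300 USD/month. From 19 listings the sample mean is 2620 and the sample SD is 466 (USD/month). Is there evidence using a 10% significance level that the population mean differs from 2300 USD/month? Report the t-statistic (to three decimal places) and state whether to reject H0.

t = 2.993; reject H0

H0: μ = 2300; H1: μ ≠ 2300 (one-sample t-test, two-sided).
t = (x̄ − μ₀)/(s/√n) = (2620 − 2300)/(466/√19) = 2.993
df = n − 1 = 18
Two-sided p-value ≈ 0.008
Since p ≈ 0.008 < α = 0.1, reject H0; the data support H1.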